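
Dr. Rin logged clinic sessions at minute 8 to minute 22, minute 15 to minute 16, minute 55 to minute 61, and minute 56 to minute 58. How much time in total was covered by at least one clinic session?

20 minutes

Merged: minute 8 to minute 22, minute 55 to minute 61.
Lengths: 14 minutes + 6 minutes = 20 minutes.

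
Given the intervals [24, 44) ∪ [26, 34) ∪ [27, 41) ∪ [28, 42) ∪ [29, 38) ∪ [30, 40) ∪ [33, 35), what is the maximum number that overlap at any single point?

7

Sweep endpoints in order; track running count of active intervals.
Peak of 7 reached at 33.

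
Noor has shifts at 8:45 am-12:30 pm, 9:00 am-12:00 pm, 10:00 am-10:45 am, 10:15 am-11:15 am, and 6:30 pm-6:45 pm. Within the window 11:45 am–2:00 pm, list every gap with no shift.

12:30 pm–2:00 pm

The merged coverage is 8:45 am–12:30 pm, 6:30 pm–6:45 pm.
Uncovered inside 11:45 am–2:00 pm: 12:30 pm–2:00 pm.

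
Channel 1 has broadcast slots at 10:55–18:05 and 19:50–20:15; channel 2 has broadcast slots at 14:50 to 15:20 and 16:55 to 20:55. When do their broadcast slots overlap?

10:55-18:05 meets the second set on 14:50-15:20, 16:55-18:05.
19:50-20:15 meets the second set on 19:50-20:15.

14:50-15:20, 16:55-18:05, 19:50-20:15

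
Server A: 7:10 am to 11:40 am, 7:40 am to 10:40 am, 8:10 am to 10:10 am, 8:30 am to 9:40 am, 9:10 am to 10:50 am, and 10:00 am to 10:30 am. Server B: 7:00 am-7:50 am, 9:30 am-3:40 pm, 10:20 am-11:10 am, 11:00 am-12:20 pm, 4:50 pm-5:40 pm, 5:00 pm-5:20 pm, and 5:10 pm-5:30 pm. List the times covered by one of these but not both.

First set merges to 7:10 am–11:40 am.
Second set merges to 7:00 am–7:50 am, 9:30 am–3:40 pm, 4:50 pm–5:40 pm.
Only in the first: 7:50 am–9:30 am.
Only in the second: 7:00 am–7:10 am, 11:40 am–3:40 pm, 4:50 pm–5:40 pm.
Together these are the periods covered by exactly one.

7:00 am–7:10 am, 7:50 am–9:30 am, 11:40 am–3:40 pm, 4:50 pm–5:40 pm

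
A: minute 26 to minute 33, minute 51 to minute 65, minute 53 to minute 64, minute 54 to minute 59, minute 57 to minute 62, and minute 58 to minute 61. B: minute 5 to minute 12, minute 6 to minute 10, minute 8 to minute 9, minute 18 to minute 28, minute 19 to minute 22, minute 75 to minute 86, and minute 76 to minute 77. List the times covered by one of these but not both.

minute 5 to minute 12, minute 18 to minute 26, minute 28 to minute 33, minute 51 to minute 65, minute 75 to minute 86

First set merges to minute 26 to minute 33, minute 51 to minute 65.
Second set merges to minute 5 to minute 12, minute 18 to minute 28, minute 75 to minute 86.
A \ B = minute 28 to minute 33, minute 51 to minute 65.
B \ A = minute 5 to minute 12, minute 18 to minute 26, minute 75 to minute 86.
Union of the two gives the symmetric difference.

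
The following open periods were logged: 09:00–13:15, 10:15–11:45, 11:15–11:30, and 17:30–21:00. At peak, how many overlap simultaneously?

At 11:15, 3 of the intervals are simultaneously active.
No point has more.

3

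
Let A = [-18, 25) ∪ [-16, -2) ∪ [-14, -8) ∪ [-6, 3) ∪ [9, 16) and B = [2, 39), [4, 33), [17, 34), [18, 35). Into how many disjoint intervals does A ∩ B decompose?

First set merges to [-18, 25).
Second set merges to [2, 39).
A ∩ B = [2, 25).
That is 1 disjoint piece.

1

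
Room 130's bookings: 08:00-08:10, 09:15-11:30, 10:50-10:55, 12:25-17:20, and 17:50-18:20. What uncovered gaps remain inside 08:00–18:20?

After merging, the occupied span is 08:00-08:10, 09:15-11:30, 12:25-17:20, 17:50-18:20.
Uncovered inside 08:00-18:20: 08:10-09:15, 11:30-12:25, 17:20-17:50.

08:10-09:15, 11:30-12:25, 17:20-17:50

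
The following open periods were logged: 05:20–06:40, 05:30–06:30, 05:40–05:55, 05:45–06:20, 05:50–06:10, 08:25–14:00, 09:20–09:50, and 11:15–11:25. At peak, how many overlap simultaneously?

Walk the sorted start/end points keeping a running depth.
The depth first hits 5 at 05:50.

5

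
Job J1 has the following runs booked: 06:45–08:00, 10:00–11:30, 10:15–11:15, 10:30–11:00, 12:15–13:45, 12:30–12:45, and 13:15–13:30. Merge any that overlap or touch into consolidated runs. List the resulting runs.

10:00-11:30 is disjoint → start new block.
10:15-11:15 overlaps/touches 10:00-11:30 → extend to 10:00-11:30.
10:30-11:00 overlaps/touches 10:00-11:30 → extend to 10:00-11:30.
12:15-13:45 is disjoint → start new block.
12:30-12:45 overlaps/touches 12:15-13:45 → extend to 12:15-13:45.
13:15-13:30 overlaps/touches 12:15-13:45 → extend to 12:15-13:45.

06:45-08:00, 10:00-11:30, 12:15-13:45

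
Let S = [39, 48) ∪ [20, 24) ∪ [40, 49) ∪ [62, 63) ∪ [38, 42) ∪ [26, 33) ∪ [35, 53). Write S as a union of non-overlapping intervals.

Sort by start: [20, 24), [26, 33), [35, 53), [38, 42), [39, 48), [40, 49), [62, 63).
[26, 33) is disjoint → start new block.
[35, 53) is disjoint → start new block.
[38, 42) overlaps/touches [35, 53) → extend to [35, 53).
[39, 48) overlaps/touches [35, 53) → extend to [35, 53).
[40, 49) overlaps/touches [35, 53) → extend to [35, 53).
[62, 63) is disjoint → start new block.

[20, 24) ∪ [26, 33) ∪ [35, 53) ∪ [62, 63)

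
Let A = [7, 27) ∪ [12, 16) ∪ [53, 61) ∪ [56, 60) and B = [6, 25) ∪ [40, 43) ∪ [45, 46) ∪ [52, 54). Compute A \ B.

First set merges to [7, 27), [53, 61).
[7, 27) \ B = [25, 27).
[53, 61) \ B = [54, 61).

[25, 27) ∪ [54, 61)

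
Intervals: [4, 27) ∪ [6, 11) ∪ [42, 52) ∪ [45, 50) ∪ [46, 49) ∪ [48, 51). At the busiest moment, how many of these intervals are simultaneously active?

4

Sweep endpoints in order; track running count of active intervals.
Peak of 4 reached at 48.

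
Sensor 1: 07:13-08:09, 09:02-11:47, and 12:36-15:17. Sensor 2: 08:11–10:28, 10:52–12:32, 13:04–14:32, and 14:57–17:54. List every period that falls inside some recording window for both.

09:02–10:28, 10:52–11:47, 13:04–14:32, 14:57–15:17

07:13–08:09 meets no B interval.
09:02–11:47 ∩ B → 09:02–10:28, 10:52–11:47.
12:36–15:17 ∩ B → 13:04–14:32, 14:57–15:17.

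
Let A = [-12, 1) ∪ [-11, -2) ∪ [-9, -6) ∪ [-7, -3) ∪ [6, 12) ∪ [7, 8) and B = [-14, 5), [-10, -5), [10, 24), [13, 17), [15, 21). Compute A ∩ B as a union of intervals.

Merge the first list: [-12, 1), [6, 12).
Merge the second list: [-14, 5), [10, 24).
[-12, 1) ∩ B → [-12, 1).
[6, 12) ∩ B → [10, 12).

[-12, 1) ∪ [10, 12)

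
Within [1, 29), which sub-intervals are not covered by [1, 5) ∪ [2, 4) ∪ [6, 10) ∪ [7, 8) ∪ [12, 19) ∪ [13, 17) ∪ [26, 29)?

[5, 6) ∪ [10, 12) ∪ [19, 26)

The merged coverage is [1, 5), [6, 10), [12, 19), [26, 29).
Complement within [1, 29): [5, 6), [10, 12), [19, 26).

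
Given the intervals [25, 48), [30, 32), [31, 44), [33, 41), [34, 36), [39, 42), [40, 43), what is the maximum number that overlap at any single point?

Sweep endpoints in order; track running count of active intervals.
Peak of 5 reached at 40.

5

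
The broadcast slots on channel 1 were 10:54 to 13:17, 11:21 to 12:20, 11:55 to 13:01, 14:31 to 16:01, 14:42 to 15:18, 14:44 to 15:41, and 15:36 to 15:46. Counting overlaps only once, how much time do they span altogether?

3 h 53 min

Merged: 10:54-13:17, 14:31-16:01.
Lengths: 2 h 23 min + 1 h 30 min = 3 h 53 min.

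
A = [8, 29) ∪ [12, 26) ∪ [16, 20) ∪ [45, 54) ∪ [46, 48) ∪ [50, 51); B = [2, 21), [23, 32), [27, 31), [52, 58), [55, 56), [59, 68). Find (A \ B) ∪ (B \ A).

[2, 8) ∪ [21, 23) ∪ [29, 32) ∪ [45, 52) ∪ [54, 58) ∪ [59, 68)

A, merged: [8, 29), [45, 54).
B, merged: [2, 21), [23, 32), [52, 58), [59, 68).
A but not B: [21, 23), [45, 52).
B but not A: [2, 8), [29, 32), [54, 58), [59, 68).
Combining gives A △ B.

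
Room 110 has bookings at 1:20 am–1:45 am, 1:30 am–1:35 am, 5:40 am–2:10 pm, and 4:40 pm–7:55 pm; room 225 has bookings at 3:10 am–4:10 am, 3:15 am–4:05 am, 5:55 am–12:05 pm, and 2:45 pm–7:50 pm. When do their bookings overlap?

5:55 am–12:05 pm, 4:40 pm–7:50 pm

First set merges to 1:20 am–1:45 am, 5:40 am–2:10 pm, 4:40 pm–7:55 pm.
Second set merges to 3:10 am–4:10 am, 5:55 am–12:05 pm, 2:45 pm–7:50 pm.
1:20 am–1:45 am meets no B interval.
5:40 am–2:10 pm ∩ B → 5:55 am–12:05 pm.
4:40 pm–7:55 pm ∩ B → 4:40 pm–7:50 pm.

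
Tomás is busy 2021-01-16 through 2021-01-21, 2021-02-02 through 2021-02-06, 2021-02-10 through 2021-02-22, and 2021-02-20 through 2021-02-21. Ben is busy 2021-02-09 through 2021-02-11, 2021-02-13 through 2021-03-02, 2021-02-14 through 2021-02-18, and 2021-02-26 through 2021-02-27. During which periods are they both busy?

First set merges to 2021-01-16 through 2021-01-21, 2021-02-02 through 2021-02-06, 2021-02-10 through 2021-02-22.
Second set merges to 2021-02-09 through 2021-02-11, 2021-02-13 through 2021-03-02.
2021-01-16 through 2021-01-21 falls entirely outside B.
2021-02-02 through 2021-02-06 falls entirely outside B.
2021-02-10 through 2021-02-22 overlaps B on 2021-02-10 through 2021-02-11, 2021-02-13 through 2021-02-22.

2021-02-10 through 2021-02-11, 2021-02-13 through 2021-02-22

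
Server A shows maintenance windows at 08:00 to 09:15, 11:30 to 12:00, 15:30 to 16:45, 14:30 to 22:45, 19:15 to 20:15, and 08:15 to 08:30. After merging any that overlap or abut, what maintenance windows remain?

08:00-09:15, 11:30-12:00, 14:30-22:45

Sort by start: 08:00-09:15, 08:15-08:30, 11:30-12:00, 14:30-22:45, 15:30-16:45, 19:15-20:15.
08:15-08:30 overlaps/touches 08:00-09:15 → extend to 08:00-09:15.
11:30-12:00 is disjoint → start new block.
14:30-22:45 is disjoint → start new block.
15:30-16:45 overlaps/touches 14:30-22:45 → extend to 14:30-22:45.
19:15-20:15 overlaps/touches 14:30-22:45 → extend to 14:30-22:45.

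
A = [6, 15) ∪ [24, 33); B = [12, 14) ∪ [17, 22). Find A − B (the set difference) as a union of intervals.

[6, 15) \ B = [6, 12), [14, 15).
[24, 33): nothing removed.

[6, 12) ∪ [14, 15) ∪ [24, 33)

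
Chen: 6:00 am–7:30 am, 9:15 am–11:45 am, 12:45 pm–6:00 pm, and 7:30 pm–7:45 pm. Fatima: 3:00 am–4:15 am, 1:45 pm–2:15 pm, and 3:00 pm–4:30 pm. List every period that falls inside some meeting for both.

6:00 am–7:30 am: no overlap with the second set.
9:15 am–11:45 am: no overlap with the second set.
12:45 pm–6:00 pm meets the second set on 1:45 pm–2:15 pm, 3:00 pm–4:30 pm.
7:30 pm–7:45 pm: no overlap with the second set.

1:45 pm–2:15 pm, 3:00 pm–4:30 pm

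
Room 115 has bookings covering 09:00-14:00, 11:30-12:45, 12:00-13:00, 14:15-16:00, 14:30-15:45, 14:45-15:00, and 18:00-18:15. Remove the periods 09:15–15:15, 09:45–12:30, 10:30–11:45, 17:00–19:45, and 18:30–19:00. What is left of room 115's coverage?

First set merges to 09:00–14:00, 14:15–16:00, 18:00–18:15.
Second set merges to 09:15–15:15, 17:00–19:45.
09:00–14:00 minus B → 09:00–09:15.
14:15–16:00 minus B → 15:15–16:00.
18:00–18:15: fully covered by B → removed.

09:00–09:15, 15:15–16:00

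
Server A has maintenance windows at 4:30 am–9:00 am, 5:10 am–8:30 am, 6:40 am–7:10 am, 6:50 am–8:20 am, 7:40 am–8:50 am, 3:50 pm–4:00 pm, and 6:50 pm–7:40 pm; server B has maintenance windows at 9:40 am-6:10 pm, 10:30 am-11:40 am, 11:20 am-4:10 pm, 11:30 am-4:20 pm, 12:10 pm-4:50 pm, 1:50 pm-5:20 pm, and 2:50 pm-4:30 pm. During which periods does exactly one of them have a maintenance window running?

Merge the first list: 4:30 am–9:00 am, 3:50 pm–4:00 pm, 6:50 pm–7:40 pm.
Merge the second list: 9:40 am–6:10 pm.
Only in the first: 4:30 am–9:00 am, 6:50 pm–7:40 pm.
Only in the second: 9:40 am–3:50 pm, 4:00 pm–6:10 pm.
Together these are the periods covered by exactly one.

4:30 am–9:00 am, 9:40 am–3:50 pm, 4:00 pm–6:10 pm, 6:50 pm–7:40 pm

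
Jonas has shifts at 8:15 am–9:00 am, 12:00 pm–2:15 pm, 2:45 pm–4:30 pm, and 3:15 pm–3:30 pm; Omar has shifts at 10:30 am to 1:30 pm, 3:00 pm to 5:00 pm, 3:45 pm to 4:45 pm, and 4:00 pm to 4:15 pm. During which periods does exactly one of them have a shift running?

8:15 am–9:00 am, 10:30 am–12:00 pm, 1:30 pm–2:15 pm, 2:45 pm–3:00 pm, 4:30 pm–5:00 pm

Merge the first list: 8:15 am–9:00 am, 12:00 pm–2:15 pm, 2:45 pm–4:30 pm.
Merge the second list: 10:30 am–1:30 pm, 3:00 pm–5:00 pm.
Only in the first: 8:15 am–9:00 am, 1:30 pm–2:15 pm, 2:45 pm–3:00 pm.
Only in the second: 10:30 am–12:00 pm, 4:30 pm–5:00 pm.
Together these are the periods covered by exactly one.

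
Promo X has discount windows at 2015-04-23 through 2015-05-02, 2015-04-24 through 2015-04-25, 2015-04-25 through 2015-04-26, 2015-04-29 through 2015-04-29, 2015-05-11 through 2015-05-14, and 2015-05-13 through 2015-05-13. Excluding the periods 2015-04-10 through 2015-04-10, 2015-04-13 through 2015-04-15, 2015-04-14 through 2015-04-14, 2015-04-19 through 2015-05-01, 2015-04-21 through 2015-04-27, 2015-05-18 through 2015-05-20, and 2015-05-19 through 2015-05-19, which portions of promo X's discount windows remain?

2015-05-02 through 2015-05-02, 2015-05-11 through 2015-05-14

A, merged: 2015-04-23 through 2015-05-02, 2015-05-11 through 2015-05-14.
B, merged: 2015-04-10 through 2015-04-10, 2015-04-13 through 2015-04-15, 2015-04-19 through 2015-05-01, 2015-05-18 through 2015-05-20.
2015-04-23 through 2015-05-02 \ B = 2015-05-02 through 2015-05-02.
2015-05-11 through 2015-05-14: nothing removed.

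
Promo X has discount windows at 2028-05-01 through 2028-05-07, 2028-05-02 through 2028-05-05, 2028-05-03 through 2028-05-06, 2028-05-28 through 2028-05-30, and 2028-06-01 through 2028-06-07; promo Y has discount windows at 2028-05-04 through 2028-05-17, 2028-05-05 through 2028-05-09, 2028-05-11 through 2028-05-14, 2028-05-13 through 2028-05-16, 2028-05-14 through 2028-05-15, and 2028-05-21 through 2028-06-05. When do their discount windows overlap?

2028-05-04 through 2028-05-07, 2028-05-28 through 2028-05-30, 2028-06-01 through 2028-06-05

Merge the first list: 2028-05-01 through 2028-05-07, 2028-05-28 through 2028-05-30, 2028-06-01 through 2028-06-07.
Merge the second list: 2028-05-04 through 2028-05-17, 2028-05-21 through 2028-06-05.
2028-05-01 through 2028-05-07 overlaps B on 2028-05-04 through 2028-05-07.
2028-05-28 through 2028-05-30 overlaps B on 2028-05-28 through 2028-05-30.
2028-06-01 through 2028-06-07 overlaps B on 2028-06-01 through 2028-06-05.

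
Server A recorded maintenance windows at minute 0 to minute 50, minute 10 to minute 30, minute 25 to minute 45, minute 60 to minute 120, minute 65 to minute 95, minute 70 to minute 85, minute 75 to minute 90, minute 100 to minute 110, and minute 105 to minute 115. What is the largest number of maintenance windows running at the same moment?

At minute 75, 4 of the intervals are simultaneously active.
No point has more.

4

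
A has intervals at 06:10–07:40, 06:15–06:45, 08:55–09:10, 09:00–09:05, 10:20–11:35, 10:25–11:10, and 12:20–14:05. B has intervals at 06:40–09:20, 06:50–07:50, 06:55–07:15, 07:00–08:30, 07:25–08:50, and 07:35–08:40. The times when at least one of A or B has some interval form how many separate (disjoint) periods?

First set merges to 06:10-07:40, 08:55-09:10, 10:20-11:35, 12:20-14:05.
Second set merges to 06:40-09:20.
A ∪ B = 06:10-09:20, 10:20-11:35, 12:20-14:05.
That is 3 disjoint pieces.

3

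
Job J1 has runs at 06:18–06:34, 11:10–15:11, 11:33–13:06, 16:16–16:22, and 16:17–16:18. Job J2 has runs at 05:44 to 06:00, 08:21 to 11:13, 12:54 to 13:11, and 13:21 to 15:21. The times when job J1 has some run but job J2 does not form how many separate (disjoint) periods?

Merge the first list: 06:18–06:34, 11:10–15:11, 16:16–16:22.
A \ B = 06:18–06:34, 11:13–12:54, 13:11–13:21, 16:16–16:22.
That is 4 disjoint pieces.

4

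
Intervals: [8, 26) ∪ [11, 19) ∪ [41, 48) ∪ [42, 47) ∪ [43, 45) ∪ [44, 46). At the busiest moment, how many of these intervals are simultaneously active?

At 44, 4 of the intervals are simultaneously active.
No point has more.

4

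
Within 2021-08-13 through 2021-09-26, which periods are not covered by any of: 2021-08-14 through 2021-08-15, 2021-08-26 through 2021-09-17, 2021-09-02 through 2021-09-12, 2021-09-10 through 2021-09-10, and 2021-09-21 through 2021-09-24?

2021-08-13 through 2021-08-13, 2021-08-16 through 2021-08-25, 2021-09-18 through 2021-09-20, 2021-09-25 through 2021-09-26

Covered (merged): 2021-08-14 through 2021-08-15, 2021-08-26 through 2021-09-17, 2021-09-21 through 2021-09-24.
Gaps within 2021-08-13 through 2021-09-26: 2021-08-13 through 2021-08-13, 2021-08-16 through 2021-08-25, 2021-09-18 through 2021-09-20, 2021-09-25 through 2021-09-26.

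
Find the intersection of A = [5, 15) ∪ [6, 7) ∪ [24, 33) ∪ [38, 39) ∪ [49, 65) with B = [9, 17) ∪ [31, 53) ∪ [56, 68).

First set merges to [5, 15), [24, 33), [38, 39), [49, 65).
[5, 15) overlaps B on [9, 15).
[24, 33) overlaps B on [31, 33).
[38, 39) overlaps B on [38, 39).
[49, 65) overlaps B on [49, 53), [56, 65).

[9, 15) ∪ [31, 33) ∪ [38, 39) ∪ [49, 53) ∪ [56, 65)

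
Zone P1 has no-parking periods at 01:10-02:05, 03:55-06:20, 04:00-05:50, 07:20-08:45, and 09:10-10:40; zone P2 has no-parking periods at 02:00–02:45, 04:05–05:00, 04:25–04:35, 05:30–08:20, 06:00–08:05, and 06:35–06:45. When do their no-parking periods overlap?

02:00–02:05, 04:05–05:00, 05:30–06:20, 07:20–08:20

First set merges to 01:10–02:05, 03:55–06:20, 07:20–08:45, 09:10–10:40.
Second set merges to 02:00–02:45, 04:05–05:00, 05:30–08:20.
01:10–02:05 ∩ B → 02:00–02:05.
03:55–06:20 ∩ B → 04:05–05:00, 05:30–06:20.
07:20–08:45 ∩ B → 07:20–08:20.
09:10–10:40 meets no B interval.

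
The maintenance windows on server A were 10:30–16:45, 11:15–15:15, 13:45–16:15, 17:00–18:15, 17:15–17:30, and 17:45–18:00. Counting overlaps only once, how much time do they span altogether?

Merged: 10:30–16:45, 17:00–18:15.
Lengths: 6 h 15 min + 1 h 15 min = 7 h 30 min.

7 h 30 min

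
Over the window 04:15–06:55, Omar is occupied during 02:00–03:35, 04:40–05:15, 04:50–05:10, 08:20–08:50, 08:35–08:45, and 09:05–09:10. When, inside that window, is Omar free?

After merging, the occupied span is 02:00–03:35, 04:40–05:15, 08:20–08:50, 09:05–09:10.
Gaps within 04:15–06:55: 04:15–04:40, 05:15–06:55.

04:15–04:40, 05:15–06:55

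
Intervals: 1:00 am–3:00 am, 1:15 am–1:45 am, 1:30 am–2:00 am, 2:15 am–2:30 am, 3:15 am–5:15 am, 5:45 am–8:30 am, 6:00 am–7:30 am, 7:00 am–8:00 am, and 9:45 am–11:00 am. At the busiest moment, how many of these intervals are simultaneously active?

3

Walk the sorted start/end points keeping a running depth.
The depth first hits 3 at 1:30 am.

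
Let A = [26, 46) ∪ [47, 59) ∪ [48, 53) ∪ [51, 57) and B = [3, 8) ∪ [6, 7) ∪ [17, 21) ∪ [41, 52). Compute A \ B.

[26, 41) ∪ [52, 59)

First set merges to [26, 46), [47, 59).
Second set merges to [3, 8), [17, 21), [41, 52).
[26, 46) with B removed leaves [26, 41).
[47, 59) with B removed leaves [52, 59).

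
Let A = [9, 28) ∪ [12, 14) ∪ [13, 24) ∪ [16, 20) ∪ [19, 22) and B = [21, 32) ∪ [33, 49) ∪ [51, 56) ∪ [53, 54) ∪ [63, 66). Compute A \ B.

A, merged: [9, 28).
B, merged: [21, 32), [33, 49), [51, 56), [63, 66).
[9, 28) \ B = [9, 21).

[9, 21)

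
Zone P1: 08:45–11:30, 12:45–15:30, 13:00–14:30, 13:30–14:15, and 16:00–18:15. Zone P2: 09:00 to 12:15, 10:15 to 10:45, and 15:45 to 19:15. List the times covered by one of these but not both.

Merge the first list: 08:45-11:30, 12:45-15:30, 16:00-18:15.
Merge the second list: 09:00-12:15, 15:45-19:15.
A \ B = 08:45-09:00, 12:45-15:30.
B \ A = 11:30-12:15, 15:45-16:00, 18:15-19:15.
Union of the two gives the symmetric difference.

08:45-09:00, 11:30-12:15, 12:45-15:30, 15:45-16:00, 18:15-19:15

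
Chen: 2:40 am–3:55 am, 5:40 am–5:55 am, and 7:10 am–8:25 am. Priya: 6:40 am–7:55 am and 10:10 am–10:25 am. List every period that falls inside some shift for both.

2:40 am–3:55 am meets no B interval.
5:40 am–5:55 am meets no B interval.
7:10 am–8:25 am ∩ B → 7:10 am–7:55 am.

7:10 am–7:55 am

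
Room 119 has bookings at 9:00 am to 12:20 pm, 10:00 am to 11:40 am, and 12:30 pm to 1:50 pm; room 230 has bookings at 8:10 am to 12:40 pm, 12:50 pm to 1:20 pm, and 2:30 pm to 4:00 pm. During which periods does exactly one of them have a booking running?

First set merges to 9:00 am-12:20 pm, 12:30 pm-1:50 pm.
A but not B: 12:40 pm-12:50 pm, 1:20 pm-1:50 pm.
B but not A: 8:10 am-9:00 am, 12:20 pm-12:30 pm, 2:30 pm-4:00 pm.
Combining gives A △ B.

8:10 am-9:00 am, 12:20 pm-12:30 pm, 12:40 pm-12:50 pm, 1:20 pm-1:50 pm, 2:30 pm-4:00 pm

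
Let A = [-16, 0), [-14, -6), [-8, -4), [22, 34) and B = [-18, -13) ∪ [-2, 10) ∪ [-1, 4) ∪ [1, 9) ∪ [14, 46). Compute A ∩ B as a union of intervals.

[-16, -13) ∪ [-2, 0) ∪ [22, 34)

A, merged: [-16, 0), [22, 34).
B, merged: [-18, -13), [-2, 10), [14, 46).
[-16, 0) overlaps B on [-16, -13), [-2, 0).
[22, 34) overlaps B on [22, 34).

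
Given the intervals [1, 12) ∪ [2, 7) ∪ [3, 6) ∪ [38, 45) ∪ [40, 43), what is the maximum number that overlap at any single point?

Walk the sorted start/end points keeping a running depth.
The depth first hits 3 at 3.

3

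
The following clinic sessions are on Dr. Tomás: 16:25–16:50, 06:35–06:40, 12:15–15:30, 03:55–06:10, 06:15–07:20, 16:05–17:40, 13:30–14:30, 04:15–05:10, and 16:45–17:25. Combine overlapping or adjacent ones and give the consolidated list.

03:55-06:10, 06:15-07:20, 12:15-15:30, 16:05-17:40

Sort by start: 03:55-06:10, 04:15-05:10, 06:15-07:20, 06:35-06:40, 12:15-15:30, 13:30-14:30, 16:05-17:40, 16:25-16:50, 16:45-17:25.
04:15-05:10 overlaps/touches 03:55-06:10 → extend to 03:55-06:10.
06:15-07:20 is disjoint → start new block.
06:35-06:40 overlaps/touches 06:15-07:20 → extend to 06:15-07:20.
12:15-15:30 is disjoint → start new block.
13:30-14:30 overlaps/touches 12:15-15:30 → extend to 12:15-15:30.
16:05-17:40 is disjoint → start new block.
16:25-16:50 overlaps/touches 16:05-17:40 → extend to 16:05-17:40.
16:45-17:25 overlaps/touches 16:05-17:40 → extend to 16:05-17:40.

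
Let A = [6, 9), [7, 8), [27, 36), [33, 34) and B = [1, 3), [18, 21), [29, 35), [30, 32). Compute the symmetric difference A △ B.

A, merged: [6, 9), [27, 36).
B, merged: [1, 3), [18, 21), [29, 35).
Only in the first: [6, 9), [27, 29), [35, 36).
Only in the second: [1, 3), [18, 21).
Together these are the periods covered by exactly one.

[1, 3) ∪ [6, 9) ∪ [18, 21) ∪ [27, 29) ∪ [35, 36)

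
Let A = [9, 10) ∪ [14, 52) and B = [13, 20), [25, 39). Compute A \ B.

[9, 10) is untouched.
[14, 52) with B removed leaves [20, 25), [39, 52).

[9, 10) ∪ [20, 25) ∪ [39, 52)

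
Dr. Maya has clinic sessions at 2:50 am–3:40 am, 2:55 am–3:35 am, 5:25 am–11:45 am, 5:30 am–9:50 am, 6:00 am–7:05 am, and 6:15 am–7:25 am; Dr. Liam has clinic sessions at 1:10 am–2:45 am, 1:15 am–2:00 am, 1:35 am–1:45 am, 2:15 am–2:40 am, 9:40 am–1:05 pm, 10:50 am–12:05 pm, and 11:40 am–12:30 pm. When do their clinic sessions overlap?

Merge the first list: 2:50 am-3:40 am, 5:25 am-11:45 am.
Merge the second list: 1:10 am-2:45 am, 9:40 am-1:05 pm.
2:50 am-3:40 am meets no B interval.
5:25 am-11:45 am ∩ B → 9:40 am-11:45 am.

9:40 am-11:45 am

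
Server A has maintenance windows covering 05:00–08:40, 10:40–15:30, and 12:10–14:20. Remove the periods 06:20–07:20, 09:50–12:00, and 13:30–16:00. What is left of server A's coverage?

Merge the first list: 05:00–08:40, 10:40–15:30.
05:00–08:40 \ B = 05:00–06:20, 07:20–08:40.
10:40–15:30 \ B = 12:00–13:30.

05:00–06:20, 07:20–08:40, 12:00–13:30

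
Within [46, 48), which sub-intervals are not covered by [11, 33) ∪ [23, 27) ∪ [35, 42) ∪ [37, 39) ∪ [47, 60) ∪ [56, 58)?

The merged coverage is [11, 33), [35, 42), [47, 60).
Complement within [46, 48): [46, 47).

[46, 47)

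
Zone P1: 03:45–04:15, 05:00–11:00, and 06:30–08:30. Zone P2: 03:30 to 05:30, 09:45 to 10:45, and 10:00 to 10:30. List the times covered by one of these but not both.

03:30–03:45, 04:15–05:00, 05:30–09:45, 10:45–11:00

First set merges to 03:45–04:15, 05:00–11:00.
Second set merges to 03:30–05:30, 09:45–10:45.
A \ B = 05:30–09:45, 10:45–11:00.
B \ A = 03:30–03:45, 04:15–05:00.
Union of the two gives the symmetric difference.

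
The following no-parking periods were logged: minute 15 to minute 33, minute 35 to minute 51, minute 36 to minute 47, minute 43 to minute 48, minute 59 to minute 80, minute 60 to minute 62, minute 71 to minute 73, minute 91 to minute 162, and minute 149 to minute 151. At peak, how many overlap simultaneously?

At minute 43, 3 of the intervals are simultaneously active.
No point has more.

3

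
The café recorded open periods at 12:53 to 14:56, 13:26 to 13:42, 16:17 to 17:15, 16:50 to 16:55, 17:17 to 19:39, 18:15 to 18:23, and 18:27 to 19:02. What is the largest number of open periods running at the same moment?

2

At 13:26, 2 of the intervals are simultaneously active.
No point has more.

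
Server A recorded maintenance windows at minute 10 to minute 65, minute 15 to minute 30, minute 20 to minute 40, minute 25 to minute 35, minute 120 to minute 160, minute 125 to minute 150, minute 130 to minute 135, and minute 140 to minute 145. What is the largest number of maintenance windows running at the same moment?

Sweep endpoints in order; track running count of active intervals.
Peak of 4 reached at minute 25.

4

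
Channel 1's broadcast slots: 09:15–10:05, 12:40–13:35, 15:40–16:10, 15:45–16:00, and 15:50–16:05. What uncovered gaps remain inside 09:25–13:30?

10:05-12:40

After merging, the occupied span is 09:15-10:05, 12:40-13:35, 15:40-16:10.
Complement within 09:25-13:30: 10:05-12:40.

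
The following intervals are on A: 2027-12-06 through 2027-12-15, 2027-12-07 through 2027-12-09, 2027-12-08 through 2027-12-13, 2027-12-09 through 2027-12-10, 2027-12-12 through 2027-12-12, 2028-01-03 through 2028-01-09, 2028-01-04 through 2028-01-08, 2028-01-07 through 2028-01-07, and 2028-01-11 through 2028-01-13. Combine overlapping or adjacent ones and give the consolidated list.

2027-12-07 through 2027-12-09 overlaps/touches 2027-12-06 through 2027-12-15 → extend to 2027-12-06 through 2027-12-15.
2027-12-08 through 2027-12-13 overlaps/touches 2027-12-06 through 2027-12-15 → extend to 2027-12-06 through 2027-12-15.
2027-12-09 through 2027-12-10 overlaps/touches 2027-12-06 through 2027-12-15 → extend to 2027-12-06 through 2027-12-15.
2027-12-12 through 2027-12-12 overlaps/touches 2027-12-06 through 2027-12-15 → extend to 2027-12-06 through 2027-12-15.
2028-01-03 through 2028-01-09 is disjoint → start new block.
2028-01-04 through 2028-01-08 overlaps/touches 2028-01-03 through 2028-01-09 → extend to 2028-01-03 through 2028-01-09.
2028-01-07 through 2028-01-07 overlaps/touches 2028-01-03 through 2028-01-09 → extend to 2028-01-03 through 2028-01-09.
2028-01-11 through 2028-01-13 is disjoint → start new block.

2027-12-06 through 2027-12-15, 2028-01-03 through 2028-01-09, 2028-01-11 through 2028-01-13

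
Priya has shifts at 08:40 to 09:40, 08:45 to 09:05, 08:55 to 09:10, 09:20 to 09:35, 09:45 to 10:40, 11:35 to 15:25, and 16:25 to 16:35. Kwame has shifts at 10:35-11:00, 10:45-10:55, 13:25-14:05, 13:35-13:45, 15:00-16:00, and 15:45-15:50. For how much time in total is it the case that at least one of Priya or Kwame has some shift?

A, merged: 08:40-09:40, 09:45-10:40, 11:35-15:25, 16:25-16:35.
B, merged: 10:35-11:00, 13:25-14:05, 15:00-16:00.
A ∪ B = 08:40-09:40, 09:45-11:00, 11:35-16:00, 16:25-16:35.
Total: 1 h + 1 h 15 min + 4 h 25 min + 10 min = 6 h 50 min.

6 h 50 min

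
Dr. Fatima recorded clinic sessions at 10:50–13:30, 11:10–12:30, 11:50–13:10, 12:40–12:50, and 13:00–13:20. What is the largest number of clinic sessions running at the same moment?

3

Walk the sorted start/end points keeping a running depth.
The depth first hits 3 at 11:50.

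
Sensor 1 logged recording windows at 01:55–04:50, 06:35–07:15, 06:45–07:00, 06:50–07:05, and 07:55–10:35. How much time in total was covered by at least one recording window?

Merged: 01:55-04:50, 06:35-07:15, 07:55-10:35.
Lengths: 2 h 55 min + 40 min + 2 h 40 min = 6 h 15 min.

6 h 15 min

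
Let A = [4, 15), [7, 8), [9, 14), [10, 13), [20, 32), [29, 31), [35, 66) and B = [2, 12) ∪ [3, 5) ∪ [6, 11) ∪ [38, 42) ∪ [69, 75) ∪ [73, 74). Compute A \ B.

[12, 15) ∪ [20, 32) ∪ [35, 38) ∪ [42, 66)

First set merges to [4, 15), [20, 32), [35, 66).
Second set merges to [2, 12), [38, 42), [69, 75).
[4, 15) with B removed leaves [12, 15).
[20, 32) is untouched.
[35, 66) with B removed leaves [35, 38), [42, 66).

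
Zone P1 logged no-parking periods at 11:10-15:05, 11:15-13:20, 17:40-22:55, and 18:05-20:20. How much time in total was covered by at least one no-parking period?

9 h 10 min

Merged: 11:10–15:05, 17:40–22:55.
Lengths: 3 h 55 min + 5 h 15 min = 9 h 10 min.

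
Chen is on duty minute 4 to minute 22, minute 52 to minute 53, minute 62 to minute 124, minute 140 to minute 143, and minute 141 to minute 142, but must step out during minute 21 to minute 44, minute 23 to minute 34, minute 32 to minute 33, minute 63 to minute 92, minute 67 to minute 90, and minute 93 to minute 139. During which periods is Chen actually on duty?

minute 4 to minute 21, minute 52 to minute 53, minute 62 to minute 63, minute 92 to minute 93, minute 140 to minute 143

A, merged: minute 4 to minute 22, minute 52 to minute 53, minute 62 to minute 124, minute 140 to minute 143.
B, merged: minute 21 to minute 44, minute 63 to minute 92, minute 93 to minute 139.
minute 4 to minute 22 minus B → minute 4 to minute 21.
minute 52 to minute 53: no B overlap → unchanged.
minute 62 to minute 124 minus B → minute 62 to minute 63, minute 92 to minute 93.
minute 140 to minute 143: no B overlap → unchanged.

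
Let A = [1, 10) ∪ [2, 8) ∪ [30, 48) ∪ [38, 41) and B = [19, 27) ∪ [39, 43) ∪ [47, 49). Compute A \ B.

Merge the first list: [1, 10), [30, 48).
[1, 10) is untouched.
[30, 48) with B removed leaves [30, 39), [43, 47).

[1, 10) ∪ [30, 39) ∪ [43, 47)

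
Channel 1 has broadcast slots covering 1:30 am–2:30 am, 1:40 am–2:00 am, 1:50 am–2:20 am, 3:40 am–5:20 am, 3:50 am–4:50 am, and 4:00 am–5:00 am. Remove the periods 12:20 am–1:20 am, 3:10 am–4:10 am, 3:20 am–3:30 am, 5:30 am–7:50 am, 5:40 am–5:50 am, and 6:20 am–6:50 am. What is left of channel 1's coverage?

1:30 am-2:30 am, 4:10 am-5:20 am

Merge the first list: 1:30 am-2:30 am, 3:40 am-5:20 am.
Merge the second list: 12:20 am-1:20 am, 3:10 am-4:10 am, 5:30 am-7:50 am.
1:30 am-2:30 am: nothing removed.
3:40 am-5:20 am \ B = 4:10 am-5:20 am.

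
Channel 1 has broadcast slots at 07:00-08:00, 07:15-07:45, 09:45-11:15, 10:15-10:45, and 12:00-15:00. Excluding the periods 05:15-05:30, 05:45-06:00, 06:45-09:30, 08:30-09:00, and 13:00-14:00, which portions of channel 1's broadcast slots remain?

09:45–11:15, 12:00–13:00, 14:00–15:00

First set merges to 07:00–08:00, 09:45–11:15, 12:00–15:00.
Second set merges to 05:15–05:30, 05:45–06:00, 06:45–09:30, 13:00–14:00.
07:00–08:00: entirely removed.
09:45–11:15: nothing removed.
12:00–15:00 \ B = 12:00–13:00, 14:00–15:00.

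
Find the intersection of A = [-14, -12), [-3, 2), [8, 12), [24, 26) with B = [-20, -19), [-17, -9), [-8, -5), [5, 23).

[-14, -12) ∪ [8, 12)

[-14, -12) meets the second set on [-14, -12).
[-3, 2): no overlap with the second set.
[8, 12) meets the second set on [8, 12).
[24, 26): no overlap with the second set.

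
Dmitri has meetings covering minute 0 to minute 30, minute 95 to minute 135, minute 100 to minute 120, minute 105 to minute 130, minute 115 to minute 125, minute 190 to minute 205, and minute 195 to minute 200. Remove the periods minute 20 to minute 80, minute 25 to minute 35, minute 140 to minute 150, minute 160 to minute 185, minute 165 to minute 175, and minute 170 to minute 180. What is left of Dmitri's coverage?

Merge the first list: minute 0 to minute 30, minute 95 to minute 135, minute 190 to minute 205.
Merge the second list: minute 20 to minute 80, minute 140 to minute 150, minute 160 to minute 185.
minute 0 to minute 30 with B removed leaves minute 0 to minute 20.
minute 95 to minute 135 is untouched.
minute 190 to minute 205 is untouched.

minute 0 to minute 20, minute 95 to minute 135, minute 190 to minute 205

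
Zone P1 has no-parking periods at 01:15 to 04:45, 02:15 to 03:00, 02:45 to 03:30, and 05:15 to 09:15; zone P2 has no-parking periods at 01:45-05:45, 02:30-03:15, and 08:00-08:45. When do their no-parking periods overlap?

First set merges to 01:15–04:45, 05:15–09:15.
Second set merges to 01:45–05:45, 08:00–08:45.
01:15–04:45 ∩ B → 01:45–04:45.
05:15–09:15 ∩ B → 05:15–05:45, 08:00–08:45.

01:45–04:45, 05:15–05:45, 08:00–08:45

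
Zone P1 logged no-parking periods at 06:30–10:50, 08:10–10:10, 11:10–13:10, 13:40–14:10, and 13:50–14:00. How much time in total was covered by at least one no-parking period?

Merged: 06:30–10:50, 11:10–13:10, 13:40–14:10.
Lengths: 4 h 20 min + 2 h + 30 min = 6 h 50 min.

6 h 50 min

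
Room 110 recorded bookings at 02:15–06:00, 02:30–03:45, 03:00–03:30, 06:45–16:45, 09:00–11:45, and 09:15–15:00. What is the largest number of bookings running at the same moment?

Sweep endpoints in order; track running count of active intervals.
Peak of 3 reached at 03:00.

3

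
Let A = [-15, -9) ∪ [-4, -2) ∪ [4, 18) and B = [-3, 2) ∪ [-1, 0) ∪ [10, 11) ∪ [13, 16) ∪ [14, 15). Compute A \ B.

[-15, -9) ∪ [-4, -3) ∪ [4, 10) ∪ [11, 13) ∪ [16, 18)

B, merged: [-3, 2), [10, 11), [13, 16).
[-15, -9): nothing removed.
[-4, -2) \ B = [-4, -3).
[4, 18) \ B = [4, 10), [11, 13), [16, 18).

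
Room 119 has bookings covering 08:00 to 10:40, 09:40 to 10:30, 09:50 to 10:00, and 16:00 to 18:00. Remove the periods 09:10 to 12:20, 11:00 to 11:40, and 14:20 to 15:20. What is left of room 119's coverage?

08:00-09:10, 16:00-18:00

A, merged: 08:00-10:40, 16:00-18:00.
B, merged: 09:10-12:20, 14:20-15:20.
08:00-10:40 with B removed leaves 08:00-09:10.
16:00-18:00 is untouched.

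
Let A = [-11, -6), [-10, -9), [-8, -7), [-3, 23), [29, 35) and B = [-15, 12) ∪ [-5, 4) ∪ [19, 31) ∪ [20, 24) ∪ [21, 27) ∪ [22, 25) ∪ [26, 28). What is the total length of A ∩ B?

First set merges to [-11, -6), [-3, 23), [29, 35).
Second set merges to [-15, 12), [19, 31).
A ∩ B = [-11, -6), [-3, 12), [19, 23), [29, 31).
Total: 5 + 15 + 4 + 2 = 26.

26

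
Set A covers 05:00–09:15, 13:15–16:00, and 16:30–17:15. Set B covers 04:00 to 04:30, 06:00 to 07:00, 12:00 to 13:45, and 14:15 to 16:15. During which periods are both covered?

05:00–09:15 ∩ B → 06:00–07:00.
13:15–16:00 ∩ B → 13:15–13:45, 14:15–16:00.
16:30–17:15 meets no B interval.

06:00–07:00, 13:15–13:45, 14:15–16:00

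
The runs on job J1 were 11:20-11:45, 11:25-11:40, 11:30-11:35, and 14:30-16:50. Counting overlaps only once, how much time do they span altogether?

Merged: 11:20–11:45, 14:30–16:50.
Lengths: 25 min + 2 h 20 min = 2 h 45 min.

2 h 45 min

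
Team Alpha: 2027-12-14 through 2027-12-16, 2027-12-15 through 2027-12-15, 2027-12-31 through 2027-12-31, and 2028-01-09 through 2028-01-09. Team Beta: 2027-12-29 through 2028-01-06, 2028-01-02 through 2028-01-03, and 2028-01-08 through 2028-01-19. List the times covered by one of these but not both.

A, merged: 2027-12-14 through 2027-12-16, 2027-12-31 through 2027-12-31, 2028-01-09 through 2028-01-09.
B, merged: 2027-12-29 through 2028-01-06, 2028-01-08 through 2028-01-19.
Only in the first: 2027-12-14 through 2027-12-16.
Only in the second: 2027-12-29 through 2027-12-30, 2028-01-01 through 2028-01-06, 2028-01-08 through 2028-01-08, 2028-01-10 through 2028-01-19.
Together these are the periods covered by exactly one.

2027-12-14 through 2027-12-16, 2027-12-29 through 2027-12-30, 2028-01-01 through 2028-01-06, 2028-01-08 through 2028-01-08, 2028-01-10 through 2028-01-19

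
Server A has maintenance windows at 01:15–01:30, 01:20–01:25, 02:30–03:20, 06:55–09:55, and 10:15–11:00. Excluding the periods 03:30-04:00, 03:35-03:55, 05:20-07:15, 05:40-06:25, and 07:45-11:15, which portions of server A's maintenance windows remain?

A, merged: 01:15–01:30, 02:30–03:20, 06:55–09:55, 10:15–11:00.
B, merged: 03:30–04:00, 05:20–07:15, 07:45–11:15.
01:15–01:30 is untouched.
02:30–03:20 is untouched.
06:55–09:55 with B removed leaves 07:15–07:45.
10:15–11:00 lies entirely inside B → drops out.

01:15–01:30, 02:30–03:20, 07:15–07:45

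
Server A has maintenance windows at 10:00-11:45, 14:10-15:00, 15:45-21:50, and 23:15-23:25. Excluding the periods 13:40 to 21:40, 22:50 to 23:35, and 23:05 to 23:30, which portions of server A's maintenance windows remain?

10:00-11:45, 21:40-21:50

B, merged: 13:40-21:40, 22:50-23:35.
10:00-11:45 is untouched.
14:10-15:00 lies entirely inside B → drops out.
15:45-21:50 with B removed leaves 21:40-21:50.
23:15-23:25 lies entirely inside B → drops out.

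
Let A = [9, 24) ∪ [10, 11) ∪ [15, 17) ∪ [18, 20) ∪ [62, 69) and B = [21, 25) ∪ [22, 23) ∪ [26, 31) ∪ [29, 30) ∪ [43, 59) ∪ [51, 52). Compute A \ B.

Merge the first list: [9, 24), [62, 69).
Merge the second list: [21, 25), [26, 31), [43, 59).
[9, 24) minus B → [9, 21).
[62, 69): no B overlap → unchanged.

[9, 21) ∪ [62, 69)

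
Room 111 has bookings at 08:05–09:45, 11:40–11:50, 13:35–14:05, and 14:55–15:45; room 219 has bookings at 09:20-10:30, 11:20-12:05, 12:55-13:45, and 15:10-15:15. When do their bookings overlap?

09:20-09:45, 11:40-11:50, 13:35-13:45, 15:10-15:15

08:05-09:45 ∩ B → 09:20-09:45.
11:40-11:50 ∩ B → 11:40-11:50.
13:35-14:05 ∩ B → 13:35-13:45.
14:55-15:45 ∩ B → 15:10-15:15.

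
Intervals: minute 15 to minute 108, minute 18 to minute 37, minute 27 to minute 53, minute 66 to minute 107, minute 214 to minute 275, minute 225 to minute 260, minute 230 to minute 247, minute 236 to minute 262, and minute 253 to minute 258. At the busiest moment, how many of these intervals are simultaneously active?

4

Walk the sorted start/end points keeping a running depth.
The depth first hits 4 at minute 236.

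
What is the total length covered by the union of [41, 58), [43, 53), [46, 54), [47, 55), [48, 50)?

Merged: [41, 58).
Length: 17.

17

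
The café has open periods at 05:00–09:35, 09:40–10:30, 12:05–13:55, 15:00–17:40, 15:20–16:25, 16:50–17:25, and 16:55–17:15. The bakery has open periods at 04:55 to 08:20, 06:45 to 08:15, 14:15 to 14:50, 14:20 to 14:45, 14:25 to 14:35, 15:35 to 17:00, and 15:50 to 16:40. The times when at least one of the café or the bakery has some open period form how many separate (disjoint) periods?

A, merged: 05:00–09:35, 09:40–10:30, 12:05–13:55, 15:00–17:40.
B, merged: 04:55–08:20, 14:15–14:50, 15:35–17:00.
A ∪ B = 04:55–09:35, 09:40–10:30, 12:05–13:55, 14:15–14:50, 15:00–17:40.
That is 5 disjoint pieces.

5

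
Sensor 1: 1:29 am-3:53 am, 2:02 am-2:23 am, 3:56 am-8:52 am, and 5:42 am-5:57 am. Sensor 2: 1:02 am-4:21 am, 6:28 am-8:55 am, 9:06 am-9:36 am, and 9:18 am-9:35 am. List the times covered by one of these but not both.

A, merged: 1:29 am–3:53 am, 3:56 am–8:52 am.
B, merged: 1:02 am–4:21 am, 6:28 am–8:55 am, 9:06 am–9:36 am.
A \ B = 4:21 am–6:28 am.
B \ A = 1:02 am–1:29 am, 3:53 am–3:56 am, 8:52 am–8:55 am, 9:06 am–9:36 am.
Union of the two gives the symmetric difference.

1:02 am–1:29 am, 3:53 am–3:56 am, 4:21 am–6:28 am, 8:52 am–8:55 am, 9:06 am–9:36 am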